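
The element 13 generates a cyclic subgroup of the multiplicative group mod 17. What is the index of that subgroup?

4

By Lagrange's theorem, ord_17(13) divides φ(17) = 17 − 1 = 16 = 2^4.
Divisors of 16: 1, 2, 4, 8, 16.
Test each divisor d:
13^1 ≡ 13 (mod 17)
13^2 ≡ 16 (mod 17)
13^4 ≡ 1 (mod 17) ✓
Thus |⟨13⟩| = ord(13) = 4.
The index is φ(17) / ord(13) = 16 / 4 = 4.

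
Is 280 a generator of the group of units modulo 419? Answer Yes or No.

No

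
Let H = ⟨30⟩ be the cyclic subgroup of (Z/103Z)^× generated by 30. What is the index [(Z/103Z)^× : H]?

The order of 30 must divide φ(103) = 103 − 1 = 102 = 2 · 3 · 17.
Divisors of 102: 1, 2, 3, 6, 17, 34, 51, 102.
Evaluate successive powers at the divisors of 102:
30^1 ≡ 30 (mod 103)
30^2 ≡ 76 (mod 103)
30^3 ≡ 14 (mod 103)
30^6 ≡ 93 (mod 103)
30^17 ≡ 1 (mod 103) ✓
The order of 30 is 17, so the subgroup it generates has 17 elements.
[(Z/103Z)^× : ⟨30⟩] = 102/17 = 6.

6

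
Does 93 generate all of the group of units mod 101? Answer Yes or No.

φ(101) = 101 − 1 = 100 = 2^2 · 5^2.
An element g generates (Z/101Z)^× iff g^(100/q) ≢ 1 (mod 101) for each prime q ∈ {2, 5}.
93^50 ≡ 100 (mod 101)  [q = 2: ≢ 1 ✓]
93^20 ≡ 87 (mod 101)  [q = 5: ≢ 1 ✓]
All checks pass, so 93 has order 100 and is a primitive root modulo 101.

Yes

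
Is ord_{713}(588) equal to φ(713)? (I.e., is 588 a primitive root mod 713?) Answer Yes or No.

No

713 = 23 · 31 is a product of two distinct odd primes, so (Z/713Z)^× ≅ (Z/23Z)^× × (Z/31Z)^× is not cyclic.
No primitive root modulo 713 exists; in particular 588 is not one.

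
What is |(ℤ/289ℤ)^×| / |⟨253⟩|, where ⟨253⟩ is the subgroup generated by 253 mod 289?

ord(253) | φ(289) = φ(17^2) = 17·(17−1) = 272 = 2^4 · 17.
Divisors of 272: 1, 2, 4, 8, 16, 17, 34, 68, 136, 272.
Check 253^d mod 289 for each divisor in increasing order:
253^1 ≡ 253 (mod 289)
253^2 ≡ 140 (mod 289)
253^4 ≡ 237 (mod 289)
253^8 ≡ 103 (mod 289)
253^16 ≡ 205 (mod 289)
253^17 ≡ 134 (mod 289)
253^34 ≡ 38 (mod 289)
253^68 ≡ 288 (mod 289)
253^136 ≡ 1 (mod 289) ✓
The order of 253 is 136, so the subgroup it generates has 136 elements.
The index is φ(289) / ord(253) = 272 / 136 = 2.

2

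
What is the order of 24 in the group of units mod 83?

The order of 24 must divide φ(83) = 83 − 1 = 82 = 2 · 41.
Divisors of 82: 1, 2, 41, 82.
Test each divisor d:
24^1 ≡ 24 (mod 83)
24^2 ≡ 78 (mod 83)
24^41 ≡ 82 (mod 83)
24^82 ≡ 1 (mod 83) ✓
Therefore the multiplicative order of 24 modulo 83 is 82.

82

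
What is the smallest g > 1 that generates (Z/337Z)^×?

10

φ(337) = 337 − 1 = 336 = 2^4 · 3 · 7.
g is a primitive root iff g^(336/q) ≢ 1 (mod 337) for each prime q ∈ {2, 3, 7}.
g = 2: 2^168 ≡ 1 — hits 1, so not a primitive root.
g = 3: 3^168 ≡ 1 — hits 1, so not a primitive root.
g = 4: 4^168 ≡ 1 — hits 1, so not a primitive root.
g = 5: 5^168 ≡ 336; 5^112 ≡ 1 — hits 1, so not a primitive root.
g = 6: 6^168 ≡ 1 — hits 1, so not a primitive root.
g = 7: 7^168 ≡ 1 — hits 1, so not a primitive root.
g = 8: 8^168 ≡ 1 — hits 1, so not a primitive root.
g = 9: 9^168 ≡ 1 — hits 1, so not a primitive root.
g = 10: 10^168 ≡ 336; 10^112 ≡ 128; 10^48 ≡ 175 — none is 1, so 10 is a primitive root.
The smallest primitive root modulo 337 is 10.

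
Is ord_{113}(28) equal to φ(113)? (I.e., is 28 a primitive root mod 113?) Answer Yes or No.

φ(113) = 113 − 1 = 112 = 2^4 · 7.
An element g generates (Z/113Z)^× iff g^(112/q) ≢ 1 (mod 113) for each prime q ∈ {2, 7}.
28^56 ≡ 1 (mod 113)  [q = 2: ≡ 1 ✗]
28^16 ≡ 106 (mod 113)  [q = 7: ≢ 1 ✓]
28^56 ≡ 1 shows ord(28) | 56, strictly less than φ(113); not a primitive root.

No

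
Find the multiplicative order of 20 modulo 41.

20

Since 20 ∈ (Z/41Z)^×, its order divides φ(41) = 41 − 1 = 40 = 2^3 · 5.
Divisors of 40: 1, 2, 4, 5, 8, 10, 20, 40.
Check 20^d mod 41 for each divisor in increasing order:
20^1 ≡ 20 (mod 41)
20^2 ≡ 31 (mod 41)
20^4 ≡ 18 (mod 41)
20^5 ≡ 32 (mod 41)
20^8 ≡ 37 (mod 41)
20^10 ≡ 40 (mod 41)
20^20 ≡ 1 (mod 41) ✓
The smallest such exponent is 20, so the order of 20 is 20.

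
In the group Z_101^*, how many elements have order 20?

8

φ(101) = 101 − 1 = 100 = 2^2 · 5^2.
In a cyclic group of order 100, there are φ(d) elements of order d for each divisor d of 100, and zero for non-divisors.
20 = 2^2 · 5 divides 100, and φ(20) = 8.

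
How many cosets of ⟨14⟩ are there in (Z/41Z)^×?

5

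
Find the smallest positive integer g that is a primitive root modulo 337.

φ(337) = 337 − 1 = 336 = 2^4 · 3 · 7.
Test candidates g = 2, 3, … against the prime factors q ∈ {2, 3, 7} of φ(337): g is a generator iff g^(336/q) ≢ 1 for every such q.
g = 2: 2^168 ≡ 1 — hits 1, so not a primitive root.
g = 3: 3^168 ≡ 1 — hits 1, so not a primitive root.
g = 4: 4^168 ≡ 1 — hits 1, so not a primitive root.
g = 5: 5^168 ≡ 336; 5^112 ≡ 1 — hits 1, so not a primitive root.
g = 6: 6^168 ≡ 1 — hits 1, so not a primitive root.
g = 7: 7^168 ≡ 1 — hits 1, so not a primitive root.
g = 8: 8^168 ≡ 1 — hits 1, so not a primitive root.
g = 9: 9^168 ≡ 1 — hits 1, so not a primitive root.
g = 10: 10^168 ≡ 336; 10^112 ≡ 128; 10^48 ≡ 175 — none is 1, so 10 is a primitive root.
The smallest primitive root modulo 337 is 10.

10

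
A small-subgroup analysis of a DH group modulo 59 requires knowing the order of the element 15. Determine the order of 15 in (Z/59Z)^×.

29

By Lagrange's theorem, ord_59(15) divides φ(59) = 59 − 1 = 58 = 2 · 29.
Divisors of 58: 1, 2, 29, 58.
Test each divisor d:
15^1 ≡ 15 (mod 59)
15^2 ≡ 48 (mod 59)
15^29 ≡ 1 (mod 59) ✓
The smallest such exponent is 29, so the order of 15 is 29.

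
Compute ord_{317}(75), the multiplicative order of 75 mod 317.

316

The order of 75 must divide φ(317) = 317 − 1 = 316 = 2^2 · 79.
Divisors of 316: 1, 2, 4, 79, 158, 316.
Compute 75^d (mod 317) for the divisors d until we hit 1:
75^1 ≡ 75 (mod 317)
75^2 ≡ 236 (mod 317)
75^4 ≡ 221 (mod 317)
75^79 ≡ 114 (mod 317)
75^158 ≡ 316 (mod 317)
75^316 ≡ 1 (mod 317) ✓
The smallest such exponent is 316, so the order of 75 is 316.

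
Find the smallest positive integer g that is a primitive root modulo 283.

3

φ(283) = 283 − 1 = 282 = 2 · 3 · 47.
Test candidates g = 2, 3, … against the prime factors q ∈ {2, 3, 47} of φ(283): g is a generator iff g^(282/q) ≢ 1 for every such q.
g = 2: 2^141 ≡ 282; 2^94 ≡ 1 — hits 1, so not a primitive root.
g = 3: 3^141 ≡ 282; 3^94 ≡ 238; 3^6 ≡ 163 — none is 1, so 3 is a primitive root.
Hence the least primitive root of 283 is 3.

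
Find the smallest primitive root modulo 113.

3

φ(113) = 113 − 1 = 112 = 2^4 · 7.
Test candidates g = 2, 3, … against the prime factors q ∈ {2, 7} of φ(113): g is a generator iff g^(112/q) ≢ 1 for every such q.
g = 2: 2^56 ≡ 1 — hits 1, so not a primitive root.
g = 3: 3^56 ≡ 112; 3^16 ≡ 49 — none is 1, so 3 is a primitive root.
Hence the least primitive root of 113 is 3.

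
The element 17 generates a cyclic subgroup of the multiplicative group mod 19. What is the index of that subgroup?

2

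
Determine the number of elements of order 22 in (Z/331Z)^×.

10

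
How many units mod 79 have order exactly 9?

0

φ(79) = 79 − 1 = 78 = 2 · 3 · 13.
(Z/79Z)^× is cyclic (|G| = 78); a cyclic group of order m has exactly φ(d) elements of each order d | m, and none otherwise.
Since 9 ∤ 78, the count is 0.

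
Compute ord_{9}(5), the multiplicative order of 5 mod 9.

ord(5) | φ(9) = φ(3^2) = 3·(3−1) = 6 = 2 · 3.
Divisors of 6: 1, 2, 3, 6.
Test each divisor d:
5^1 ≡ 5 (mod 9)
5^2 ≡ 7 (mod 9)
5^3 ≡ 8 (mod 9)
5^6 ≡ 1 (mod 9) ✓
Hence ord(5) = 6.

6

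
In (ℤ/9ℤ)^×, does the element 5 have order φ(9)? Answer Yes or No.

φ(9) = φ(3^2) = 3·(3−1) = 6 = 2 · 3.
Test 5^(6/q) mod 9 for each prime factor q of 6:
5^3 ≡ 8 (mod 9)  [q = 2: ≢ 1 ✓]
5^2 ≡ 7 (mod 9)  [q = 3: ≢ 1 ✓]
None equal 1, so ord_9(5) = 6: 5 is a primitive root.

Yes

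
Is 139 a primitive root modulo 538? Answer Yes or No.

φ(538) = φ(2)·φ(269) = 1·268 = 268 = 2^2 · 67.
It suffices to check that the order of 139 is not a proper divisor of 268: compute 139^(268/q) for q ∈ {2, 67}.
139^134 ≡ 537 (mod 538)  [q = 2: ≢ 1 ✓]
139^4 ≡ 57 (mod 538)  [q = 67: ≢ 1 ✓]
Every test exponent gives a nontrivial residue, hence 139 generates the full group.

Yes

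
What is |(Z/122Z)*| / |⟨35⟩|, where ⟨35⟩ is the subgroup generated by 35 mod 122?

1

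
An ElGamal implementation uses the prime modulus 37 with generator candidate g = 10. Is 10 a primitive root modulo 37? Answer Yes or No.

No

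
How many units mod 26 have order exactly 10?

0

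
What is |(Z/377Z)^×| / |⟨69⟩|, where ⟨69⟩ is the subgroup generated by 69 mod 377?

ord(69) | φ(377) = φ(13·29) = (13−1)·(29−1) = 12·28 = 336 = 2^4 · 3 · 7.
Divisors of 336: 1, 2, 3, 4, 6, 7, 8, 12, 14, 16, 21, 24, 28, 42, 48, 56, 84, 112, 168, 336.
Compute 69^d (mod 377) for the divisors d until we hit 1:
69^1 ≡ 69 (mod 377)
69^2 ≡ 237 (mod 377)
69^3 ≡ 142 (mod 377)
69^4 ≡ 373 (mod 377)
69^6 ≡ 183 (mod 377)
69^7 ≡ 186 (mod 377)
69^8 ≡ 16 (mod 377)
69^12 ≡ 313 (mod 377)
69^14 ≡ 289 (mod 377)
69^16 ≡ 256 (mod 377)
69^21 ≡ 220 (mod 377)
69^24 ≡ 326 (mod 377)
69^28 ≡ 204 (mod 377)
69^42 ≡ 144 (mod 377)
69^48 ≡ 339 (mod 377)
69^56 ≡ 146 (mod 377)
69^84 ≡ 1 (mod 377) ✓
So ord_377(69) = 84, hence |⟨69⟩| = 84.
Index = |(Z/377Z)^×| / |⟨69⟩| = 336 / 84 = 4.

4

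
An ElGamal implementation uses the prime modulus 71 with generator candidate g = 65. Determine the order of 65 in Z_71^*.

70

By Lagrange's theorem, ord_71(65) divides φ(71) = 71 − 1 = 70 = 2 · 5 · 7.
Divisors of 70: 1, 2, 5, 7, 10, 14, 35, 70.
Check 65^d mod 71 for each divisor in increasing order:
65^1 ≡ 65
65^2 ≡ 36
65^5 ≡ 34
65^7 ≡ 17
65^10 ≡ 20
65^14 ≡ 5
65^35 ≡ 70
65^70 ≡ 1
So ord_71(65) = 70.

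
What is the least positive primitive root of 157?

5

φ(157) = 157 − 1 = 156 = 2^2 · 3 · 13.
g is a primitive root iff g^(156/q) ≢ 1 (mod 157) for each prime q ∈ {2, 3, 13}.
g = 2: 2^78 ≡ 156; 2^52 ≡ 1 — hits 1, so not a primitive root.
g = 3: 3^78 ≡ 1 — hits 1, so not a primitive root.
g = 4: 4^78 ≡ 1 — hits 1, so not a primitive root.
g = 5: 5^78 ≡ 156; 5^52 ≡ 12; 5^12 ≡ 130 — none is 1, so 5 is a primitive root.
The smallest primitive root modulo 157 is 5.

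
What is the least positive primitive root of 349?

2

φ(349) = 349 − 1 = 348 = 2^2 · 3 · 29.
g is a primitive root iff g^(348/q) ≢ 1 (mod 349) for each prime q ∈ {2, 3, 29}.
g = 2: 2^174 ≡ 348; 2^116 ≡ 226; 2^12 ≡ 257 — none is 1, so 2 is a primitive root.
Hence the least primitive root of 349 is 2.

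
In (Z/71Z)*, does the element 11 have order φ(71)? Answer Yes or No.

φ(71) = 71 − 1 = 70 = 2 · 5 · 7.
An element g generates (Z/71Z)^× iff g^(70/q) ≢ 1 (mod 71) for each prime q ∈ {2, 5, 7}.
11^35 ≡ 70 (mod 71)  [q = 2: ≢ 1 ✓]
11^14 ≡ 54 (mod 71)  [q = 5: ≢ 1 ✓]
11^10 ≡ 32 (mod 71)  [q = 7: ≢ 1 ✓]
All checks pass, so 11 has order 70 and is a primitive root modulo 71.

Yes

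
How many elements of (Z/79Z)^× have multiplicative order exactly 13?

φ(79) = 79 − 1 = 78 = 2 · 3 · 13.
Since (Z/79Z)^× is cyclic of order 78, the number of elements of order d is φ(d) when d | 78 and 0 otherwise.
13 | 78, and φ(13) = 13 − 1 = 12.

12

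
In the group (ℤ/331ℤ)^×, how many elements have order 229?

0

φ(331) = 331 − 1 = 330 = 2 · 3 · 5 · 11.
(Z/331Z)^× is cyclic (|G| = 330); a cyclic group of order m has exactly φ(d) elements of each order d | m, and none otherwise.
229 does not divide 330, so no element of (Z/331Z)^× has order 229.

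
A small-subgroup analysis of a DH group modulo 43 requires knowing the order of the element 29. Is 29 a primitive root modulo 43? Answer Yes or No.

φ(43) = 43 − 1 = 42 = 2 · 3 · 7.
29 is a primitive root mod 43 iff 29^(φ(43)/q) ≢ 1 for every prime q | φ(43), i.e. q ∈ {2, 3, 7}.
29^21 ≡ 42 (mod 43)  [q = 2: ≢ 1 ✓]
29^14 ≡ 6 (mod 43)  [q = 3: ≢ 1 ✓]
29^6 ≡ 21 (mod 43)  [q = 7: ≢ 1 ✓]
All checks pass, so 29 has order 42 and is a primitive root modulo 43.

Yes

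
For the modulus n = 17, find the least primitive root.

φ(17) = 17 − 1 = 16 = 2^4.
Test candidates g = 2, 3, … against the prime factors q ∈ {2} of φ(17): g is a generator iff g^(16/q) ≢ 1 for every such q.
g = 2: 2^8 ≡ 1 — hits 1, so not a primitive root.
g = 3: 3^8 ≡ 16 — none is 1, so 3 is a primitive root.
Hence the least primitive root of 17 is 3.

3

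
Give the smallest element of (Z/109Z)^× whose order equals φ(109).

6

φ(109) = 109 − 1 = 108 = 2^2 · 3^3.
g is a primitive root iff g^(108/q) ≢ 1 (mod 109) for each prime q ∈ {2, 3}.
g = 2: 2^54 ≡ 108; 2^36 ≡ 1 — hits 1, so not a primitive root.
g = 3: 3^54 ≡ 1 — hits 1, so not a primitive root.
g = 4: 4^54 ≡ 1 — hits 1, so not a primitive root.
g = 5: 5^54 ≡ 1 — hits 1, so not a primitive root.
g = 6: 6^54 ≡ 108; 6^36 ≡ 63 — none is 1, so 6 is a primitive root.
The smallest primitive root modulo 109 is 6.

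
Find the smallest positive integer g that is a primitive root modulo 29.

φ(29) = 29 − 1 = 28 = 2^2 · 7.
Test candidates g = 2, 3, … against the prime factors q ∈ {2, 7} of φ(29): g is a generator iff g^(28/q) ≢ 1 for every such q.
g = 2: 2^14 ≡ 28; 2^4 ≡ 16 — none is 1, so 2 is a primitive root.
The smallest primitive root modulo 29 is 2.

2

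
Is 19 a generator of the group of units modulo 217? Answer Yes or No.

No

217 = 7 · 31 is a product of two distinct odd primes, so (Z/217Z)^× ≅ (Z/7Z)^× × (Z/31Z)^× is not cyclic.
No primitive root modulo 217 exists; in particular 19 is not one.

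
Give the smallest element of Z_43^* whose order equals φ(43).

3

φ(43) = 43 − 1 = 42 = 2 · 3 · 7.
g is a primitive root iff g^(42/q) ≢ 1 (mod 43) for each prime q ∈ {2, 3, 7}.
g = 2: 2^21 ≡ 42; 2^14 ≡ 1 — hits 1, so not a primitive root.
g = 3: 3^21 ≡ 42; 3^14 ≡ 36; 3^6 ≡ 41 — none is 1, so 3 is a primitive root.
Hence the least primitive root of 43 is 3.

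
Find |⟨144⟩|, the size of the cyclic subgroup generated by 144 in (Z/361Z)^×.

Since 144 ∈ (Z/361Z)^×, its order divides φ(361) = φ(19^2) = 19·(19−1) = 342 = 2 · 3^2 · 19.
Divisors of 342: 1, 2, 3, 6, 9, 18, 19, 38, 57, 114, 171, 342.
Check 144^d mod 361 for each divisor in increasing order:
144^1 ≡ 144 (mod 361)
144^2 ≡ 159 (mod 361)
144^3 ≡ 153 (mod 361)
144^6 ≡ 305 (mod 361)
144^9 ≡ 96 (mod 361)
144^18 ≡ 191 (mod 361)
144^19 ≡ 68 (mod 361)
144^38 ≡ 292 (mod 361)
144^57 ≡ 1 (mod 361) ✓
Hence ord(144) = 57.

57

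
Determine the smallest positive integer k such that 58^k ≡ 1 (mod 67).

22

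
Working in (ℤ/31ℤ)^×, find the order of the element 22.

30

Since 22 ∈ (Z/31Z)^×, its order divides φ(31) = 31 − 1 = 30 = 2 · 3 · 5.
Divisors of 30: 1, 2, 3, 5, 6, 10, 15, 30.
Evaluate successive powers at the divisors of 30:
22^1 ≡ 22
22^2 ≡ 19
22^3 ≡ 15
22^5 ≡ 6
22^6 ≡ 8
22^10 ≡ 5
22^15 ≡ 30
22^30 ≡ 1
Hence ord(22) = 30.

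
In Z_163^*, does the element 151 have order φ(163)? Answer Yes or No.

No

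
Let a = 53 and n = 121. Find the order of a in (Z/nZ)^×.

55

ord(53) | φ(121) = φ(11^2) = 11·(11−1) = 110 = 2 · 5 · 11.
Divisors of 110: 1, 2, 5, 10, 11, 22, 55, 110.
Compute 53^d (mod 121) for the divisors d until we hit 1:
53^1 ≡ 53 (mod 121)
53^2 ≡ 26 (mod 121)
53^5 ≡ 12 (mod 121)
53^10 ≡ 23 (mod 121)
53^11 ≡ 9 (mod 121)
53^22 ≡ 81 (mod 121)
53^55 ≡ 1 (mod 121) ✓
Therefore the multiplicative order of 53 modulo 121 is 55.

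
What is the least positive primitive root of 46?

5

φ(46) = φ(2)·φ(23) = 1·22 = 22 = 2 · 11.
Test candidates g = 2, 3, … against the prime factors q ∈ {2, 11} of φ(46): g is a generator iff g^(22/q) ≢ 1 for every such q.
g = 2: gcd(2, 46) = 2 > 1, not a unit — skip.
g = 3: 3^11 ≡ 1 — hits 1, so not a primitive root.
g = 4: gcd(4, 46) = 2 > 1, not a unit — skip.
g = 5: 5^11 ≡ 45; 5^2 ≡ 25 — none is 1, so 5 is a primitive root.
Hence the least primitive root of 46 is 5.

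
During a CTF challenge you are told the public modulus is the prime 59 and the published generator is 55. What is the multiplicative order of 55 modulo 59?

By Lagrange's theorem, ord_59(55) divides φ(59) = 59 − 1 = 58 = 2 · 29.
Divisors of 58: 1, 2, 29, 58.
Test each divisor d:
55^1 ≡ 55 (mod 59)
55^2 ≡ 16 (mod 59)
55^29 ≡ 58 (mod 59)
55^58 ≡ 1 (mod 59) ✓
Hence ord(55) = 58.

58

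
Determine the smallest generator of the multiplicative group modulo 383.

5

φ(383) = 383 − 1 = 382 = 2 · 191.
Test candidates g = 2, 3, … against the prime factors q ∈ {2, 191} of φ(383): g is a generator iff g^(382/q) ≢ 1 for every such q.
g = 2: 2^191 ≡ 1 — hits 1, so not a primitive root.
g = 3: 3^191 ≡ 1 — hits 1, so not a primitive root.
g = 4: 4^191 ≡ 1 — hits 1, so not a primitive root.
g = 5: 5^191 ≡ 382; 5^2 ≡ 25 — none is 1, so 5 is a primitive root.
Hence the least primitive root of 383 is 5.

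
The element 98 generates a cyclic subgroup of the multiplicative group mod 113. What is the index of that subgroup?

Since 98 ∈ (Z/113Z)^×, its order divides φ(113) = 113 − 1 = 112 = 2^4 · 7.
Divisors of 112: 1, 2, 4, 7, 8, 14, 16, 28, 56, 112.
Evaluate successive powers at the divisors of 112:
98^1 ≡ 98 (mod 113)
98^2 ≡ 112 (mod 113)
98^4 ≡ 1 (mod 113) ✓
So ord_113(98) = 4, hence |⟨98⟩| = 4.
The index is φ(113) / ord(98) = 112 / 4 = 28.

28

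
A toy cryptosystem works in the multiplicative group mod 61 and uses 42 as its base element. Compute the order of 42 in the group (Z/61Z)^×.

15

ord(42) | φ(61) = 61 − 1 = 60 = 2^2 · 3 · 5.
Divisors of 60: 1, 2, 3, 4, 5, 6, 10, 12, 15, 20, 30, 60.
Test each divisor d:
42^1 ≡ 42
42^2 ≡ 56
42^3 ≡ 34
42^4 ≡ 25
42^5 ≡ 13
42^6 ≡ 58
42^10 ≡ 47
42^12 ≡ 9
42^15 ≡ 1
Therefore the multiplicative order of 42 modulo 61 is 15.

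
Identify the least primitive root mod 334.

φ(334) = φ(2)·φ(167) = 1·166 = 166 = 2 · 83.
Test candidates g = 2, 3, … against the prime factors q ∈ {2, 83} of φ(334): g is a generator iff g^(166/q) ≢ 1 for every such q.
g = 2: gcd(2, 334) = 2 > 1, not a unit — skip.
g = 3: 3^83 ≡ 1 — hits 1, so not a primitive root.
g = 4: gcd(4, 334) = 2 > 1, not a unit — skip.
g = 5: 5^83 ≡ 333; 5^2 ≡ 25 — none is 1, so 5 is a primitive root.
So 5 is the smallest generator of (Z/334Z)^×.

5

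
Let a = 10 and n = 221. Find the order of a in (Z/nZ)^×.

By Lagrange's theorem, ord_221(10) divides φ(221) = φ(13·17) = (13−1)·(17−1) = 12·16 = 192 = 2^6 · 3.
Divisors of 192: 1, 2, 3, 4, 6, 8, 12, 16, 24, 32, 48, 64, 96, 192.
Test each divisor d:
10^1 ≡ 10
10^2 ≡ 100
10^3 ≡ 116
10^4 ≡ 55
10^6 ≡ 196
10^8 ≡ 152
10^12 ≡ 183
10^16 ≡ 120
10^24 ≡ 118
10^32 ≡ 35
10^48 ≡ 1
So ord_221(10) = 48.

48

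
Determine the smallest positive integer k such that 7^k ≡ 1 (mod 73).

24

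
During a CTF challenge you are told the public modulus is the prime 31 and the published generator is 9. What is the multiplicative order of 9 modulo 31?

15

By Lagrange's theorem, ord_31(9) divides φ(31) = 31 − 1 = 30 = 2 · 3 · 5.
Divisors of 30: 1, 2, 3, 5, 6, 10, 15, 30.
Test each divisor d:
9^1 ≡ 9 (mod 31)
9^2 ≡ 19 (mod 31)
9^3 ≡ 16 (mod 31)
9^5 ≡ 25 (mod 31)
9^6 ≡ 8 (mod 31)
9^10 ≡ 5 (mod 31)
9^15 ≡ 1 (mod 31) ✓
The smallest such exponent is 15, so the order of 9 is 15.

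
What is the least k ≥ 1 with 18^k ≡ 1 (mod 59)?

58

ord(18) | φ(59) = 59 − 1 = 58 = 2 · 29.
Divisors of 58: 1, 2, 29, 58.
Compute 18^d (mod 59) for the divisors d until we hit 1:
18^1 ≡ 18 (mod 59)
18^2 ≡ 29 (mod 59)
18^29 ≡ 58 (mod 59)
18^58 ≡ 1 (mod 59) ✓
The smallest such exponent is 58, so the order of 18 is 58.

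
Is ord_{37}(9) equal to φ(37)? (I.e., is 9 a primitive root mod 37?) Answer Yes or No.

No

φ(37) = 37 − 1 = 36 = 2^2 · 3^2.
9 is a primitive root mod 37 iff 9^(φ(37)/q) ≢ 1 for every prime q | φ(37), i.e. q ∈ {2, 3}.
9^18 ≡ 1 (mod 37)  [q = 2: ≡ 1 ✗]
9^12 ≡ 26 (mod 37)  [q = 3: ≢ 1 ✓]
The check at q = 2 fails, so 9 generates a proper subgroup.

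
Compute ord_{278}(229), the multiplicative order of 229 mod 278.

Since 229 ∈ (Z/278Z)^×, its order divides φ(278) = φ(2)·φ(139) = 1·138 = 138 = 2 · 3 · 23.
Divisors of 138: 1, 2, 3, 6, 23, 46, 69, 138.
Test each divisor d:
229^1 ≡ 229 (mod 278)
229^2 ≡ 177 (mod 278)
229^3 ≡ 223 (mod 278)
229^6 ≡ 245 (mod 278)
229^23 ≡ 97 (mod 278)
229^46 ≡ 235 (mod 278)
229^69 ≡ 277 (mod 278)
229^138 ≡ 1 (mod 278) ✓
The smallest such exponent is 138, so the order of 229 is 138.

138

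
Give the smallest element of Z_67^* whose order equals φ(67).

2

φ(67) = 67 − 1 = 66 = 2 · 3 · 11.
Test candidates g = 2, 3, … against the prime factors q ∈ {2, 3, 11} of φ(67): g is a generator iff g^(66/q) ≢ 1 for every such q.
g = 2: 2^33 ≡ 66; 2^22 ≡ 37; 2^6 ≡ 64 — none is 1, so 2 is a primitive root.
The smallest primitive root modulo 67 is 2.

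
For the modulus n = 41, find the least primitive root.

6

φ(41) = 41 − 1 = 40 = 2^3 · 5.
g is a primitive root iff g^(40/q) ≢ 1 (mod 41) for each prime q ∈ {2, 5}.
g = 2: 2^20 ≡ 1 — hits 1, so not a primitive root.
g = 3: 3^20 ≡ 40; 3^8 ≡ 1 — hits 1, so not a primitive root.
g = 4: 4^20 ≡ 1 — hits 1, so not a primitive root.
g = 5: 5^20 ≡ 1 — hits 1, so not a primitive root.
g = 6: 6^20 ≡ 40; 6^8 ≡ 10 — none is 1, so 6 is a primitive root.
So 6 is the smallest generator of (Z/41Z)^×.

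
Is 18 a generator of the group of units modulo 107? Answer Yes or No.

φ(107) = 107 − 1 = 106 = 2 · 53.
It suffices to check that the order of 18 is not a proper divisor of 106: compute 18^(106/q) for q ∈ {2, 53}.
18^53 ≡ 106 (mod 107)  [q = 2: ≢ 1 ✓]
18^2 ≡ 3 (mod 107)  [q = 53: ≢ 1 ✓]
None equal 1, so ord_107(18) = 106: 18 is a primitive root.

Yes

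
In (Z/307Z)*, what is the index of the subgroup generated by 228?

3

Since 228 ∈ (Z/307Z)^×, its order divides φ(307) = 307 − 1 = 306 = 2 · 3^2 · 17.
Divisors of 306: 1, 2, 3, 6, 9, 17, 18, 34, 51, 102, 153, 306.
Test each divisor d:
228^1 ≡ 228 (mod 307)
228^2 ≡ 101 (mod 307)
228^3 ≡ 3 (mod 307)
228^6 ≡ 9 (mod 307)
228^9 ≡ 27 (mod 307)
228^17 ≡ 290 (mod 307)
228^18 ≡ 115 (mod 307)
228^34 ≡ 289 (mod 307)
228^51 ≡ 306 (mod 307)
228^102 ≡ 1 (mod 307) ✓
Thus |⟨228⟩| = ord(228) = 102.
[(Z/307Z)^× : ⟨228⟩] = 306/102 = 3.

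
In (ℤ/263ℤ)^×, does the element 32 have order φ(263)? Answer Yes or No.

φ(263) = 263 − 1 = 262 = 2 · 131.
32 is a primitive root mod 263 iff 32^(φ(263)/q) ≢ 1 for every prime q | φ(263), i.e. q ∈ {2, 131}.
32^131 ≡ 1 (mod 263)  [q = 2: ≡ 1 ✗]
32^2 ≡ 235 (mod 263)  [q = 131: ≢ 1 ✓]
32^131 ≡ 1 shows ord(32) | 131, strictly less than φ(263); not a primitive root.

No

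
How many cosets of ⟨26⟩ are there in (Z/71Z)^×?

ord(26) | φ(71) = 71 − 1 = 70 = 2 · 5 · 7.
Divisors of 70: 1, 2, 5, 7, 10, 14, 35, 70.
Evaluate successive powers at the divisors of 70:
26^1 ≡ 26 (mod 71)
26^2 ≡ 37 (mod 71)
26^5 ≡ 23 (mod 71)
26^7 ≡ 70 (mod 71)
26^10 ≡ 32 (mod 71)
26^14 ≡ 1 (mod 71) ✓
The order of 26 is 14, so the subgroup it generates has 14 elements.
[(Z/71Z)^× : ⟨26⟩] = 70/14 = 5.

5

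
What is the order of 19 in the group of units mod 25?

ord(19) | φ(25) = φ(5^2) = 5·(5−1) = 20 = 2^2 · 5.
Divisors of 20: 1, 2, 4, 5, 10, 20.
Test each divisor d:
19^1 ≡ 19
19^2 ≡ 11
19^4 ≡ 21
19^5 ≡ 24
19^10 ≡ 1
The smallest such exponent is 10, so the order of 19 is 10.

10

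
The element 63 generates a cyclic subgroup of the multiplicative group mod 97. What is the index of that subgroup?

3

The order of 63 must divide φ(97) = 97 − 1 = 96 = 2^5 · 3.
Divisors of 96: 1, 2, 3, 4, 6, 8, 12, 16, 24, 32, 48, 96.
Check 63^d mod 97 for each divisor in increasing order:
63^1 ≡ 63
63^2 ≡ 89
63^3 ≡ 78
63^4 ≡ 64
63^6 ≡ 70
63^8 ≡ 22
63^12 ≡ 50
63^16 ≡ 96
63^24 ≡ 75
63^32 ≡ 1
The order of 63 is 32, so the subgroup it generates has 32 elements.
The index is φ(97) / ord(63) = 96 / 32 = 3.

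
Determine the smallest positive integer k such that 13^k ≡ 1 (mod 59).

58

Since 13 ∈ (Z/59Z)^×, its order divides φ(59) = 59 − 1 = 58 = 2 · 29.
Divisors of 58: 1, 2, 29, 58.
Compute 13^d (mod 59) for the divisors d until we hit 1:
13^1 ≡ 13 (mod 59)
13^2 ≡ 51 (mod 59)
13^29 ≡ 58 (mod 59)
13^58 ≡ 1 (mod 59) ✓
Therefore the multiplicative order of 13 modulo 59 is 58.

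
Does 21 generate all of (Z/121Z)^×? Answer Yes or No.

φ(121) = φ(11^2) = 11·(11−1) = 110 = 2 · 5 · 11.
21 is a primitive root mod 121 iff 21^(φ(121)/q) ≢ 1 for every prime q | φ(121), i.e. q ∈ {2, 5, 11}.
21^55 ≡ 120 (mod 121)  [q = 2: ≢ 1 ✓]
21^22 ≡ 1 (mod 121)  [q = 5: ≡ 1 ✗]
21^10 ≡ 23 (mod 121)  [q = 11: ≢ 1 ✓]
Since 21^22 ≡ 1, the order of 21 divides 22 < 110, so 21 is not a primitive root.

No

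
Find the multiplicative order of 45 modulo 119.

48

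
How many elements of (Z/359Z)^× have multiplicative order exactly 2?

1

φ(359) = 359 − 1 = 358 = 2 · 179.
(Z/359Z)^× is cyclic (|G| = 358); a cyclic group of order m has exactly φ(d) elements of each order d | m, and none otherwise.
2 | 358, and φ(2) = 2 − 1 = 1.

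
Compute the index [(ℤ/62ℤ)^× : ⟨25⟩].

10

Since 25 ∈ (Z/62Z)^×, its order divides φ(62) = φ(2)·φ(31) = 1·30 = 30 = 2 · 3 · 5.
Divisors of 30: 1, 2, 3, 5, 6, 10, 15, 30.
Test each divisor d:
25^1 ≡ 25
25^2 ≡ 5
25^3 ≡ 1
So ord_62(25) = 3, hence |⟨25⟩| = 3.
Index = |(Z/62Z)^×| / |⟨25⟩| = 30 / 3 = 10.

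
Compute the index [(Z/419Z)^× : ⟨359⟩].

11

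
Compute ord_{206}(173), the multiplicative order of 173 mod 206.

102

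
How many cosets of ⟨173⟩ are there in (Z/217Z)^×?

6

By Lagrange's theorem, ord_217(173) divides φ(217) = φ(7·31) = (7−1)·(31−1) = 6·30 = 180 = 2^2 · 3^2 · 5.
Divisors of 180: 1, 2, 3, 4, 5, 6, 9, 10, 12, 15, 18, 20, 30, 36, 45, 60, 90, 180.
Test each divisor d:
173^1 ≡ 173 (mod 217)
173^2 ≡ 200 (mod 217)
173^3 ≡ 97 (mod 217)
173^4 ≡ 72 (mod 217)
173^5 ≡ 87 (mod 217)
173^6 ≡ 78 (mod 217)
173^9 ≡ 188 (mod 217)
173^10 ≡ 191 (mod 217)
173^12 ≡ 8 (mod 217)
173^15 ≡ 125 (mod 217)
173^18 ≡ 190 (mod 217)
173^20 ≡ 25 (mod 217)
173^30 ≡ 1 (mod 217) ✓
The order of 173 is 30, so the subgroup it generates has 30 elements.
Index = |(Z/217Z)^×| / |⟨173⟩| = 180 / 30 = 6.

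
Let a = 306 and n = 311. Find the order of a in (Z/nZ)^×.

310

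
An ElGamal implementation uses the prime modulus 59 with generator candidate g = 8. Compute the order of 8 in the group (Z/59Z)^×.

58

Since 8 ∈ (Z/59Z)^×, its order divides φ(59) = 59 − 1 = 58 = 2 · 29.
Divisors of 58: 1, 2, 29, 58.
Compute 8^d (mod 59) for the divisors d until we hit 1:
8^1 ≡ 8 (mod 59)
8^2 ≡ 5 (mod 59)
8^29 ≡ 58 (mod 59)
8^58 ≡ 1 (mod 59) ✓
Hence ord(8) = 58.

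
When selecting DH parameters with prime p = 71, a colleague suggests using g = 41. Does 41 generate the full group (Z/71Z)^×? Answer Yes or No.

No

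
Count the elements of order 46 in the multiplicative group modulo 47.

22

φ(47) = 47 − 1 = 46 = 2 · 23.
In a cyclic group of order 46, there are φ(d) elements of order d for each divisor d of 46, and zero for non-divisors.
46 = 2 · 23 divides 46, and φ(46) = 22.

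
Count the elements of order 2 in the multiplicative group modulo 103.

1

φ(103) = 103 − 1 = 102 = 2 · 3 · 17.
In a cyclic group of order 102, there are φ(d) elements of order d for each divisor d of 102, and zero for non-divisors.
2 | 102, and φ(2) = 2 − 1 = 1.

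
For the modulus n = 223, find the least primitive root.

3

φ(223) = 223 − 1 = 222 = 2 · 3 · 37.
g is a primitive root iff g^(222/q) ≢ 1 (mod 223) for each prime q ∈ {2, 3, 37}.
g = 2: 2^111 ≡ 1 — hits 1, so not a primitive root.
g = 3: 3^111 ≡ 222; 3^74 ≡ 183; 3^6 ≡ 60 — none is 1, so 3 is a primitive root.
So 3 is the smallest generator of (Z/223Z)^×.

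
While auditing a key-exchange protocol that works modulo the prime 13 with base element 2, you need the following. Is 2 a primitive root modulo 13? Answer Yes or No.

Yes

φ(13) = 13 − 1 = 12 = 2^2 · 3.
It suffices to check that the order of 2 is not a proper divisor of 12: compute 2^(12/q) for q ∈ {2, 3}.
2^6 ≡ 12 (mod 13)  [q = 2: ≢ 1 ✓]
2^4 ≡ 3 (mod 13)  [q = 3: ≢ 1 ✓]
None equal 1, so ord_13(2) = 12: 2 is a primitive root.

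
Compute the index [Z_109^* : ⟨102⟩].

Since 102 ∈ (Z/109Z)^×, its order divides φ(109) = 109 − 1 = 108 = 2^2 · 3^3.
Divisors of 108: 1, 2, 3, 4, 6, 9, 12, 18, 27, 36, 54, 108.
Compute 102^d (mod 109) for the divisors d until we hit 1:
102^1 ≡ 102
102^2 ≡ 49
102^3 ≡ 93
102^4 ≡ 3
102^6 ≡ 38
102^9 ≡ 46
102^12 ≡ 27
102^18 ≡ 45
102^27 ≡ 108
102^36 ≡ 63
102^54 ≡ 1
So ord_109(102) = 54, hence |⟨102⟩| = 54.
[(Z/109Z)^× : ⟨102⟩] = 108/54 = 2.

2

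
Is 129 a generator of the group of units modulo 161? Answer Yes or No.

No

161 = 7 · 23 is a product of two distinct odd primes, so (Z/161Z)^× ≅ (Z/7Z)^× × (Z/23Z)^× is not cyclic.
No primitive root modulo 161 exists; in particular 129 is not one.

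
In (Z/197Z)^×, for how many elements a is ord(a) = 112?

0

φ(197) = 197 − 1 = 196 = 2^2 · 7^2.
(Z/197Z)^× is cyclic (|G| = 196); a cyclic group of order m has exactly φ(d) elements of each order d | m, and none otherwise.
112 does not divide 196, so no element of (Z/197Z)^× has order 112.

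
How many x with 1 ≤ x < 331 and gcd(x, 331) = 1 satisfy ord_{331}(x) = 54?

0

φ(331) = 331 − 1 = 330 = 2 · 3 · 5 · 11.
(Z/331Z)^× is cyclic (|G| = 330); a cyclic group of order m has exactly φ(d) elements of each order d | m, and none otherwise.
54 does not divide 330, so no element of (Z/331Z)^× has order 54.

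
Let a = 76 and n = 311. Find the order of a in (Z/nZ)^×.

310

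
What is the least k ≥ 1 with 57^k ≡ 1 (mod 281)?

140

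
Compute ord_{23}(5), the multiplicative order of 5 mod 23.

By Lagrange's theorem, ord_23(5) divides φ(23) = 23 − 1 = 22 = 2 · 11.
Divisors of 22: 1, 2, 11, 22.
Evaluate successive powers at the divisors of 22:
5^1 ≡ 5
5^2 ≡ 2
5^11 ≡ 22
5^22 ≡ 1
Therefore the multiplicative order of 5 modulo 23 is 22.

22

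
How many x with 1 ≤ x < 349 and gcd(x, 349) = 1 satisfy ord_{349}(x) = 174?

φ(349) = 349 − 1 = 348 = 2^2 · 3 · 29.
Since (Z/349Z)^× is cyclic of order 348, the number of elements of order d is φ(d) when d | 348 and 0 otherwise.
174 = 2 · 3 · 29 divides 348, and φ(174) = 56.

56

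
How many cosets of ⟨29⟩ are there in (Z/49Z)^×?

The order of 29 must divide φ(49) = φ(7^2) = 7·(7−1) = 42 = 2 · 3 · 7.
Divisors of 42: 1, 2, 3, 6, 7, 14, 21, 42.
Check 29^d mod 49 for each divisor in increasing order:
29^1 ≡ 29 (mod 49)
29^2 ≡ 8 (mod 49)
29^3 ≡ 36 (mod 49)
29^6 ≡ 22 (mod 49)
29^7 ≡ 1 (mod 49) ✓
So ord_49(29) = 7, hence |⟨29⟩| = 7.
Index = |(Z/49Z)^×| / |⟨29⟩| = 42 / 7 = 6.

6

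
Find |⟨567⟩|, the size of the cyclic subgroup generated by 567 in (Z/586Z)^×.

Since 567 ∈ (Z/586Z)^×, its order divides φ(586) = φ(2)·φ(293) = 1·292 = 292 = 2^2 · 73.
Divisors of 292: 1, 2, 4, 73, 146, 292.
Evaluate successive powers at the divisors of 292:
567^1 ≡ 567 (mod 586)
567^2 ≡ 361 (mod 586)
567^4 ≡ 229 (mod 586)
567^73 ≡ 431 (mod 586)
567^146 ≡ 585 (mod 586)
567^292 ≡ 1 (mod 586) ✓
So ord_586(567) = 292.

292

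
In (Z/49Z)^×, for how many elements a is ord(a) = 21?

φ(49) = φ(7^2) = 7·(7−1) = 42 = 2 · 3 · 7.
Since (Z/49Z)^× is cyclic of order 42, the number of elements of order d is φ(d) when d | 42 and 0 otherwise.
21 = 3 · 7 divides 42, and φ(21) = 12.

12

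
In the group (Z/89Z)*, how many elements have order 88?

φ(89) = 89 − 1 = 88 = 2^3 · 11.
In a cyclic group of order 88, there are φ(d) elements of order d for each divisor d of 88, and zero for non-divisors.
88 = 2^3 · 11 divides 88, and φ(88) = 40.

40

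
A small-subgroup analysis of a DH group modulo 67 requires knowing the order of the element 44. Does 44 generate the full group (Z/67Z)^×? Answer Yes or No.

Yes

φ(67) = 67 − 1 = 66 = 2 · 3 · 11.
It suffices to check that the order of 44 is not a proper divisor of 66: compute 44^(66/q) for q ∈ {2, 3, 11}.
44^33 ≡ 66 (mod 67)  [q = 2: ≢ 1 ✓]
44^22 ≡ 37 (mod 67)  [q = 3: ≢ 1 ✓]
44^6 ≡ 59 (mod 67)  [q = 11: ≢ 1 ✓]
All checks pass, so 44 has order 66 and is a primitive root modulo 67.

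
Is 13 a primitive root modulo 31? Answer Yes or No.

φ(31) = 31 − 1 = 30 = 2 · 3 · 5.
Test 13^(30/q) mod 31 for each prime factor q of 30:
13^15 ≡ 30 (mod 31)  [q = 2: ≢ 1 ✓]
13^10 ≡ 5 (mod 31)  [q = 3: ≢ 1 ✓]
13^6 ≡ 16 (mod 31)  [q = 5: ≢ 1 ✓]
Every test exponent gives a nontrivial residue, hence 13 generates the full group.

Yes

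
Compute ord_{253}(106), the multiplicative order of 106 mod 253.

The order of 106 must divide φ(253) = φ(11·23) = (11−1)·(23−1) = 10·22 = 220 = 2^2 · 5 · 11.
Divisors of 220: 1, 2, 4, 5, 10, 11, 20, 22, 44, 55, 110, 220.
Evaluate successive powers at the divisors of 220:
106^1 ≡ 106 (mod 253)
106^2 ≡ 104 (mod 253)
106^4 ≡ 190 (mod 253)
106^5 ≡ 153 (mod 253)
106^10 ≡ 133 (mod 253)
106^11 ≡ 183 (mod 253)
106^20 ≡ 232 (mod 253)
106^22 ≡ 93 (mod 253)
106^44 ≡ 47 (mod 253)
106^55 ≡ 252 (mod 253)
106^110 ≡ 1 (mod 253) ✓
The smallest such exponent is 110, so the order of 106 is 110.

110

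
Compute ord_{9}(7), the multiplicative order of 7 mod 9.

By Lagrange's theorem, ord_9(7) divides φ(9) = φ(3^2) = 3·(3−1) = 6 = 2 · 3.
Divisors of 6: 1, 2, 3, 6.
Evaluate successive powers at the divisors of 6:
7^1 ≡ 7
7^2 ≡ 4
7^3 ≡ 1
So ord_9(7) = 3.

3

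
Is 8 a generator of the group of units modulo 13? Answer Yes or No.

φ(13) = 13 − 1 = 12 = 2^2 · 3.
It suffices to check that the order of 8 is not a proper divisor of 12: compute 8^(12/q) for q ∈ {2, 3}.
8^6 ≡ 12 (mod 13)  [q = 2: ≢ 1 ✓]
8^4 ≡ 1 (mod 13)  [q = 3: ≡ 1 ✗]
8^4 ≡ 1 shows ord(8) | 4, strictly less than φ(13); not a primitive root.

No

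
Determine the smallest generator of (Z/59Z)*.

2

φ(59) = 59 − 1 = 58 = 2 · 29.
g is a primitive root iff g^(58/q) ≢ 1 (mod 59) for each prime q ∈ {2, 29}.
g = 2: 2^29 ≡ 58; 2^2 ≡ 4 — none is 1, so 2 is a primitive root.
So 2 is the smallest generator of (Z/59Z)^×.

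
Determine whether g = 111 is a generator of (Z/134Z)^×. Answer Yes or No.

Yes

φ(134) = φ(2)·φ(67) = 1·66 = 66 = 2 · 3 · 11.
An element g generates (Z/134Z)^× iff g^(66/q) ≢ 1 (mod 134) for each prime q ∈ {2, 3, 11}.
111^33 ≡ 133 (mod 134)  [q = 2: ≢ 1 ✓]
111^22 ≡ 37 (mod 134)  [q = 3: ≢ 1 ✓]
111^6 ≡ 59 (mod 134)  [q = 11: ≢ 1 ✓]
Every test exponent gives a nontrivial residue, hence 111 generates the full group.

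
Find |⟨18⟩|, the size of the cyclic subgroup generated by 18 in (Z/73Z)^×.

Since 18 ∈ (Z/73Z)^×, its order divides φ(73) = 73 − 1 = 72 = 2^3 · 3^2.
Divisors of 72: 1, 2, 3, 4, 6, 8, 9, 12, 18, 24, 36, 72.
Test each divisor d:
18^1 ≡ 18 (mod 73)
18^2 ≡ 32 (mod 73)
18^3 ≡ 65 (mod 73)
18^4 ≡ 2 (mod 73)
18^6 ≡ 64 (mod 73)
18^8 ≡ 4 (mod 73)
18^9 ≡ 72 (mod 73)
18^12 ≡ 8 (mod 73)
18^18 ≡ 1 (mod 73) ✓
Therefore the multiplicative order of 18 modulo 73 is 18.

18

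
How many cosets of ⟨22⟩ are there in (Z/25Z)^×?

ord(22) | φ(25) = φ(5^2) = 5·(5−1) = 20 = 2^2 · 5.
Divisors of 20: 1, 2, 4, 5, 10, 20.
Check 22^d mod 25 for each divisor in increasing order:
22^1 ≡ 22
22^2 ≡ 9
22^4 ≡ 6
22^5 ≡ 7
22^10 ≡ 24
22^20 ≡ 1
The order of 22 is 20, so the subgroup it generates has 20 elements.
The index is φ(25) / ord(22) = 20 / 20 = 1.

1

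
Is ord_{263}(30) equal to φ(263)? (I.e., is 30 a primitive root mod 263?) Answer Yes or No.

Yes

φ(263) = 263 − 1 = 262 = 2 · 131.
Test 30^(262/q) mod 263 for each prime factor q of 262:
30^131 ≡ 262 (mod 263)  [q = 2: ≢ 1 ✓]
30^2 ≡ 111 (mod 263)  [q = 131: ≢ 1 ✓]
None equal 1, so ord_263(30) = 262: 30 is a primitive root.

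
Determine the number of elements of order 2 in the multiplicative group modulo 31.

1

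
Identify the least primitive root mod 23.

5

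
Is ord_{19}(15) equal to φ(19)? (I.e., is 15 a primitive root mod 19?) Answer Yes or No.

φ(19) = 19 − 1 = 18 = 2 · 3^2.
It suffices to check that the order of 15 is not a proper divisor of 18: compute 15^(18/q) for q ∈ {2, 3}.
15^9 ≡ 18 (mod 19)  [q = 2: ≢ 1 ✓]
15^6 ≡ 11 (mod 19)  [q = 3: ≢ 1 ✓]
Every test exponent gives a nontrivial residue, hence 15 generates the full group.

Yes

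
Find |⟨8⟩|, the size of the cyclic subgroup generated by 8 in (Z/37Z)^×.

The order of 8 must divide φ(37) = 37 − 1 = 36 = 2^2 · 3^2.
Divisors of 36: 1, 2, 3, 4, 6, 9, 12, 18, 36.
Test each divisor d:
8^1 ≡ 8 (mod 37)
8^2 ≡ 27 (mod 37)
8^3 ≡ 31 (mod 37)
8^4 ≡ 26 (mod 37)
8^6 ≡ 36 (mod 37)
8^9 ≡ 6 (mod 37)
8^12 ≡ 1 (mod 37) ✓
So ord_37(8) = 12.

12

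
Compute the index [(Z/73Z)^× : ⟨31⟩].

ord(31) | φ(73) = 73 − 1 = 72 = 2^3 · 3^2.
Divisors of 72: 1, 2, 3, 4, 6, 8, 9, 12, 18, 24, 36, 72.
Compute 31^d (mod 73) for the divisors d until we hit 1:
31^1 ≡ 31
31^2 ≡ 12
31^3 ≡ 7
31^4 ≡ 71
31^6 ≡ 49
31^8 ≡ 4
31^9 ≡ 51
31^12 ≡ 65
31^18 ≡ 46
31^24 ≡ 64
31^36 ≡ 72
31^72 ≡ 1
So ord_73(31) = 72, hence |⟨31⟩| = 72.
[(Z/73Z)^× : ⟨31⟩] = 72/72 = 1.

1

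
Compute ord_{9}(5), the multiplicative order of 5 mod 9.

6

ord(5) | φ(9) = φ(3^2) = 3·(3−1) = 6 = 2 · 3.
Divisors of 6: 1, 2, 3, 6.
Test each divisor d:
5^1 ≡ 5 (mod 9)
5^2 ≡ 7 (mod 9)
5^3 ≡ 8 (mod 9)
5^6 ≡ 1 (mod 9) ✓
The smallest such exponent is 6, so the order of 5 is 6.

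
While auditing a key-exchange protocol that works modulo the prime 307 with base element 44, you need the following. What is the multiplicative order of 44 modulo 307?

153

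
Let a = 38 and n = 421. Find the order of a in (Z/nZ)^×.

ord(38) | φ(421) = 421 − 1 = 420 = 2^2 · 3 · 5 · 7.
Divisors of 420: 1, 2, 3, 4, 5, 6, 7, 10, 12, 14, 15, 20, 21, 28, 30, 35, 42, 60, 70, 84, 105, 140, 210, 420.
Test each divisor d:
38^1 ≡ 38 (mod 421)
38^2 ≡ 181 (mod 421)
38^3 ≡ 142 (mod 421)
38^4 ≡ 344 (mod 421)
38^5 ≡ 21 (mod 421)
38^6 ≡ 377 (mod 421)
38^7 ≡ 12 (mod 421)
38^10 ≡ 20 (mod 421)
38^12 ≡ 252 (mod 421)
38^14 ≡ 144 (mod 421)
38^15 ≡ 420 (mod 421)
38^20 ≡ 400 (mod 421)
38^21 ≡ 44 (mod 421)
38^28 ≡ 107 (mod 421)
38^30 ≡ 1 (mod 421) ✓
Hence ord(38) = 30.

30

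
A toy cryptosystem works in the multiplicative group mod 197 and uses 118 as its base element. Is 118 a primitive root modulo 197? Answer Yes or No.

Yes

φ(197) = 197 − 1 = 196 = 2^2 · 7^2.
It suffices to check that the order of 118 is not a proper divisor of 196: compute 118^(196/q) for q ∈ {2, 7}.
118^98 ≡ 196 (mod 197)  [q = 2: ≢ 1 ✓]
118^28 ≡ 178 (mod 197)  [q = 7: ≢ 1 ✓]
None equal 1, so ord_197(118) = 196: 118 is a primitive root.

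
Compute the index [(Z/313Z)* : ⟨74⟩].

1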